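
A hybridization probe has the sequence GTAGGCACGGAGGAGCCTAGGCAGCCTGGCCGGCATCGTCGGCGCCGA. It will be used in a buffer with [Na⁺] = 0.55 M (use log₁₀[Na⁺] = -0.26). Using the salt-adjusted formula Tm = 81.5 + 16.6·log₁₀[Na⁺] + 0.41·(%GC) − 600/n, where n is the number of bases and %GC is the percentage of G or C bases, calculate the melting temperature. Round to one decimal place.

Length n = 48. Base counts: G=20, A=8, C=15, T=5
G+C = 35, so %GC = 35/48 × 100 = 72.917%
Salt term: 16.6 × (-0.26) = -4.316
GC term: 0.41 × 72.917 = 29.896; length term: −600/48 = −12.5
Tm = 81.5 + (-4.316) + 29.896 − 12.5 = 94.58 → 94.6°C

94.6°C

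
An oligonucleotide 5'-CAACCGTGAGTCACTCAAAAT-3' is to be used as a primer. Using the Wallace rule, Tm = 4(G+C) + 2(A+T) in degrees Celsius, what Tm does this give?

60°C

Scanning the sequence gives A=8, G=3, T=4, C=6.
AT pairs contribute 12, GC pairs contribute 9.
Tm = 2(12) + 4(9) = 24 + 36 = 60°C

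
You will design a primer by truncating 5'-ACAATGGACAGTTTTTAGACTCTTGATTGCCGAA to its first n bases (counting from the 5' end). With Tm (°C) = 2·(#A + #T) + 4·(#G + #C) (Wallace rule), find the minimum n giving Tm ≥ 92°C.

First 32 bases: ACAATGGACAGTTTTTAGACTCTTGATTGCCG → Tm = 90°C (< 92°C)
First 33 bases: ACAATGGACAGTTTTTAGACTCTTGATTGCCGA → Tm = 92°C (≥ 92°C)
Since every base adds ≥2°C, Tm only increases with n, so the threshold is first crossed at n = 33.

n = 33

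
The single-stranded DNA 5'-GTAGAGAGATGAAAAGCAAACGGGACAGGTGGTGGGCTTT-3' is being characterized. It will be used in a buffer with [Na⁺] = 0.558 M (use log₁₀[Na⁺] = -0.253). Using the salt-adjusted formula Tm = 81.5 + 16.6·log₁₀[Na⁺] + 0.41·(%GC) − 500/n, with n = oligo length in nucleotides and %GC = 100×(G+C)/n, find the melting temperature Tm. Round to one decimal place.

85.3°C

Length n = 40. Scanning the sequence gives A=13, T=7, G=16, C=4.
G+C = 20, so %GC = 20/40 × 100 = 50%
Salt term: 16.6 × (-0.253) = -4.2
GC term: 0.41 × 50 = 20.5; length term: −500/40 = −12.5
Tm = 81.5 + (-4.2) + 20.5 − 12.5 = 85.3 → 85.3°C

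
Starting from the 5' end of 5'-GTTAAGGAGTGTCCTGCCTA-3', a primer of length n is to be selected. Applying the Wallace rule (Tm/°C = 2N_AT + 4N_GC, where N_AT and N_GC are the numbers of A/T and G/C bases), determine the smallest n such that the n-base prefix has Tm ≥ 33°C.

First 11 bases: GTTAAGGAGTG → Tm = 32°C (< 33°C)
First 12 bases: GTTAAGGAGTGT → Tm = 34°C (≥ 33°C)
Each additional base adds 2°C (A/T) or 4°C (G/C), so Tm is non-decreasing in n; n = 12 is the first length to reach 33°C.

n = 12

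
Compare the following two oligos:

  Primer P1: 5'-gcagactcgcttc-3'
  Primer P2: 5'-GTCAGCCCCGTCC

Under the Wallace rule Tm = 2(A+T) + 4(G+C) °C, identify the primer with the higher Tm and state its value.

Primer P1: A+T=5, G+C=8 → Tm = 2(5)+4(8) = 42°C
Primer P2: A+T=3, G+C=10 → Tm = 2(3)+4(10) = 46°C
42°C vs 46°C → primer P2 is higher.

Primer P2, 46°C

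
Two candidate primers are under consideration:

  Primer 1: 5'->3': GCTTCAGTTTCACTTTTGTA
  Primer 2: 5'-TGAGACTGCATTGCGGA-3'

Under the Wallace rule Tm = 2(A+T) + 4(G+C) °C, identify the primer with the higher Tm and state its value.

Primer 1: A+T=13, G+C=7 → Tm = 2(13)+4(7) = 54°C
Primer 2: A+T=8, G+C=9 → Tm = 2(8)+4(9) = 52°C
54°C vs 52°C → primer 1 is higher.

Primer 1, 54°C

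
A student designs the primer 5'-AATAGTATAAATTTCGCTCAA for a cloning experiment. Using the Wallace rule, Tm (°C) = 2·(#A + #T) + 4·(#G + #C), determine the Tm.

Counting bases: A=9, C=3, T=7, G=2
AT pairs contribute 16, GC pairs contribute 5.
Tm = 2(16) + 4(5) = 32 + 20 = 52°C

52°C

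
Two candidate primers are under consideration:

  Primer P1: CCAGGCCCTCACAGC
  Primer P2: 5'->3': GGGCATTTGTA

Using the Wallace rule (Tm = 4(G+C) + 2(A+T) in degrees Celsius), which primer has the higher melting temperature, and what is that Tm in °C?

Primer P1, 52°C

Primer P1: A+T=4, G+C=11 → Tm = 2(4)+4(11) = 52°C
Primer P2: A+T=6, G+C=5 → Tm = 2(6)+4(5) = 32°C
52°C vs 32°C → primer P1 is higher.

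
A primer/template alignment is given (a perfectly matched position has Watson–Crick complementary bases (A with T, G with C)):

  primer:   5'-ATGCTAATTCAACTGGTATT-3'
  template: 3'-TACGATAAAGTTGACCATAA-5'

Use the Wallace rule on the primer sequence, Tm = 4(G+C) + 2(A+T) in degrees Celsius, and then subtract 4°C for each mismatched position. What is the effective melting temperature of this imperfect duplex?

Primer base counts: A=6, T=8, G=3, C=3 → A+T=14, G+C=6
Perfect-match Tm = 2(14) + 4(6) = 28 + 24 = 52°C
Mismatches (positions where the bases are not complementary): 1 (at position 7)
Effective Tm = 52 − 1×4 = 52 − 4 = 48°C

48°C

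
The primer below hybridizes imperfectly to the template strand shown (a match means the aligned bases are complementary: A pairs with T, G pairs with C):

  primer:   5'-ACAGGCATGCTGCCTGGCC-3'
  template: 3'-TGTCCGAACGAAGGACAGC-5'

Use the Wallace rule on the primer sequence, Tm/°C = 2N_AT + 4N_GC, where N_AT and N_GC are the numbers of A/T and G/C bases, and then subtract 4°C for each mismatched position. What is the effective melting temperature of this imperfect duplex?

48°C

Primer base counts: A=3, T=3, G=6, C=7 → A+T=6, G+C=13
Perfect-match Tm = 2(6) + 4(13) = 12 + 52 = 64°C
Mismatches (positions where the bases are not complementary): 4 (at positions 7, 12, 17, 19)
Effective Tm = 64 − 4×4 = 64 − 16 = 48°C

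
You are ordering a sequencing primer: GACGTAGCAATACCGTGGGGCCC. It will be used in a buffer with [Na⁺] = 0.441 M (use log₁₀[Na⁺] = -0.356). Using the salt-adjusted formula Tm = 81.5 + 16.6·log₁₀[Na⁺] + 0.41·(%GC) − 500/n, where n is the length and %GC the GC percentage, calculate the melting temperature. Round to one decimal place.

Length n = 23. Counting bases: C=7, G=8, T=3, A=5
G+C = 15, so %GC = 15/23 × 100 = 65.217%
Salt term: 16.6 × (-0.356) = -5.91
GC term: 0.41 × 65.217 = 26.739; length term: −500/23 = −21.739
Tm = 81.5 + (-5.91) + 26.739 − 21.739 = 80.59 → 80.6°C

80.6°C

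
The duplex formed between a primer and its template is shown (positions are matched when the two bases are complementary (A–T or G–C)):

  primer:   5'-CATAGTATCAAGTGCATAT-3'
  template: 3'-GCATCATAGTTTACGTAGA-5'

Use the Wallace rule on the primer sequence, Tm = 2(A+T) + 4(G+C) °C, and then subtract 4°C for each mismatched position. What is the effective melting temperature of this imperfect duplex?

38°C

Primer base counts: A=7, T=6, G=3, C=3 → A+T=13, G+C=6
Perfect-match Tm = 2(13) + 4(6) = 26 + 24 = 50°C
Mismatches (positions where the bases are not complementary): 3 (at positions 2, 12, 18)
Effective Tm = 50 − 3×4 = 50 − 12 = 38°C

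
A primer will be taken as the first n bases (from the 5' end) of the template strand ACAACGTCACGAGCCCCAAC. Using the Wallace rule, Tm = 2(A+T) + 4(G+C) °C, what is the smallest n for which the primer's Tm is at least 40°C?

n = 13

First 12 bases: ACAACGTCACGA → Tm = 36°C (< 40°C)
First 13 bases: ACAACGTCACGAG → Tm = 40°C (≥ 40°C)
Each additional base adds 2°C (A/T) or 4°C (G/C), so Tm is non-decreasing in n; n = 13 is the first length to reach 40°C.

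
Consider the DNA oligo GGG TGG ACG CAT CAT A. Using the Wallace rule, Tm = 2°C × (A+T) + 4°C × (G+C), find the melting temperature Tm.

C=3, T=3, A=4, G=6
So N_AT = 7 and N_GC = 9.
Tm = 2(7) + 4(9) = 14 + 36 = 50°C

50°C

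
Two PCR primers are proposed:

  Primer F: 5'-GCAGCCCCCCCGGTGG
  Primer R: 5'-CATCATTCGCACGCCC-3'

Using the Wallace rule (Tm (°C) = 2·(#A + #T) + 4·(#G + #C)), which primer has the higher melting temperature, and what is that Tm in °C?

Primer F: A+T=2, G+C=14 → Tm = 2(2)+4(14) = 60°C
Primer R: A+T=6, G+C=10 → Tm = 2(6)+4(10) = 52°C
60°C vs 52°C → primer F is higher.

Primer F, 60°C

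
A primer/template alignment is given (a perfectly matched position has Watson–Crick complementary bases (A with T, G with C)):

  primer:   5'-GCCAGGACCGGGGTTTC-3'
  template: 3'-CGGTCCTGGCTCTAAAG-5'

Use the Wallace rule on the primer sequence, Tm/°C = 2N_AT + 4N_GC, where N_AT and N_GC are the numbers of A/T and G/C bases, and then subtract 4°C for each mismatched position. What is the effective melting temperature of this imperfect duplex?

50°C

Primer base counts: A=2, T=3, G=7, C=5 → A+T=5, G+C=12
Perfect-match Tm = 2(5) + 4(12) = 10 + 48 = 58°C
Mismatches (positions where the bases are not complementary): 2 (at positions 11, 13)
Effective Tm = 58 − 2×4 = 58 − 8 = 50°C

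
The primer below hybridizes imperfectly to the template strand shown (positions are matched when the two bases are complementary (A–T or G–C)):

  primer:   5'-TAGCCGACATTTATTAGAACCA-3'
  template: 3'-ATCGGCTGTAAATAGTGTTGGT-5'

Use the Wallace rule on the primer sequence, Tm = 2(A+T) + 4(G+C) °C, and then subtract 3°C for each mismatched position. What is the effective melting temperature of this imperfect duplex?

Primer base counts: A=8, T=6, G=3, C=5 → A+T=14, G+C=8
Perfect-match Tm = 2(14) + 4(8) = 28 + 32 = 60°C
Mismatches (positions where the bases are not complementary): 2 (at positions 15, 17)
Effective Tm = 60 − 2×3 = 60 − 6 = 54°C

54°C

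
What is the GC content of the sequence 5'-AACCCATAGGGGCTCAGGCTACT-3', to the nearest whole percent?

Scanning the sequence gives G=6, A=6, C=7, T=4.
G+C = 6 + 7 = 13 out of 23 bases
%GC = 13/23 × 100 = 56.52% ≈ 57%

57%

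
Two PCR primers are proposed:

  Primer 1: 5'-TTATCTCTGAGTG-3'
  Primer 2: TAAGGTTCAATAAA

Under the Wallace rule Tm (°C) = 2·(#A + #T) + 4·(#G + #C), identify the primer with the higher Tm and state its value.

Primer 1: A+T=8, G+C=5 → Tm = 2(8)+4(5) = 36°C
Primer 2: A+T=11, G+C=3 → Tm = 2(11)+4(3) = 34°C
36°C vs 34°C → primer 1 is higher.

Primer 1, 36°C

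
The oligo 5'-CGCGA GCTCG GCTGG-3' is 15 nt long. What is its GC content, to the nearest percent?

80%

Counting bases: G=7, T=2, C=5, A=1
G+C = 7 + 5 = 12 out of 15 bases
%GC = 12/15 × 100 = 80% ≈ 80%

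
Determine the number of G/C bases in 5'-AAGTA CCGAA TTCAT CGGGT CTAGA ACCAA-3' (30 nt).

13

Counting bases: C=7, T=6, A=11, G=6
G+C = 6 + 7 = 13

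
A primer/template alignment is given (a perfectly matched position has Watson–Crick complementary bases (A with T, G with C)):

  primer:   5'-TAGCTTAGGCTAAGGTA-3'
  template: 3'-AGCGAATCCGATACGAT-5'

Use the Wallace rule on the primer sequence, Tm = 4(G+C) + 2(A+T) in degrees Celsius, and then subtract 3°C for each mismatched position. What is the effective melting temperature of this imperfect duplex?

Primer base counts: A=5, T=5, G=5, C=2 → A+T=10, G+C=7
Perfect-match Tm = 2(10) + 4(7) = 20 + 28 = 48°C
Mismatches (positions where the bases are not complementary): 3 (at positions 2, 13, 15)
Effective Tm = 48 − 3×3 = 48 − 9 = 39°C

39°C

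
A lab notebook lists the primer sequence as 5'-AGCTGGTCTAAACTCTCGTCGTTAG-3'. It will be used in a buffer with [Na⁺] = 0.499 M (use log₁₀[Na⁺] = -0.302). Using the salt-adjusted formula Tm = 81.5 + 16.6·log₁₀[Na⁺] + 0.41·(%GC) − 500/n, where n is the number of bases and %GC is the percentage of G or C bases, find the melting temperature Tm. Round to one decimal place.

Length n = 25. Base counts: C=6, G=6, A=5, T=8
G+C = 12, so %GC = 12/25 × 100 = 48%
Salt term: 16.6 × (-0.302) = -5.013
GC term: 0.41 × 48 = 19.68; length term: −500/25 = −20
Tm = 81.5 + (-5.013) + 19.68 − 20 = 76.167 → 76.2°C

76.2°C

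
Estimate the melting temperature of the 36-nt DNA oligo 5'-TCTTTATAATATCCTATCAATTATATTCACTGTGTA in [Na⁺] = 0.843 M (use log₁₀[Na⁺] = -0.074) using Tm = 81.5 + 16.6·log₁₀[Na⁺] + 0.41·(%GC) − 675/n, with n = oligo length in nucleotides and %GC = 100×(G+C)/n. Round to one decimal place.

70.6°C

Length n = 36. Base counts: T=17, C=6, G=2, A=11
G+C = 8, so %GC = 8/36 × 100 = 22.222%
Salt term: 16.6 × (-0.074) = -1.228
GC term: 0.41 × 22.222 = 9.111; length term: −675/36 = −18.75
Tm = 81.5 + (-1.228) + 9.111 − 18.75 = 70.633 → 70.6°C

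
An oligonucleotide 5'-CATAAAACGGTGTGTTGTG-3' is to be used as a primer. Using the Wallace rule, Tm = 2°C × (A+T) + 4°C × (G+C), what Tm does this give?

54°C

Base counts: C=2, T=6, G=6, A=5
A+T = 11, G+C = 8
Tm = 2×11 + 4×8 = 54°C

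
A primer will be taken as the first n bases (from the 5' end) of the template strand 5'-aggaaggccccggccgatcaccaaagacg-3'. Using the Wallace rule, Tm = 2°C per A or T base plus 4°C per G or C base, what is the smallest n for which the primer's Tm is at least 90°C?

n = 28

First 27 bases: AGGAAGGCCCCGGCCGATCACCAAAGA → Tm = 88°C (< 90°C)
First 28 bases: AGGAAGGCCCCGGCCGATCACCAAAGAC → Tm = 92°C (≥ 90°C)
Since every base adds ≥2°C, Tm only increases with n, so the threshold is first crossed at n = 28.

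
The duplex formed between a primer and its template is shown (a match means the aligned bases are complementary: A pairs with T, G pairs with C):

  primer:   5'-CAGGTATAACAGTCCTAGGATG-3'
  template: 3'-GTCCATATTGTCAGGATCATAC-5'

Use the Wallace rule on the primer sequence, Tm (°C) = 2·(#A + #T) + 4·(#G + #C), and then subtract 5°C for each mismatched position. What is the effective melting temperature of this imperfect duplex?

Primer base counts: A=7, T=5, G=6, C=4 → A+T=12, G+C=10
Perfect-match Tm = 2(12) + 4(10) = 24 + 40 = 64°C
Mismatches (positions where the bases are not complementary): 1 (at position 19)
Effective Tm = 64 − 1×5 = 64 − 5 = 59°C

59°C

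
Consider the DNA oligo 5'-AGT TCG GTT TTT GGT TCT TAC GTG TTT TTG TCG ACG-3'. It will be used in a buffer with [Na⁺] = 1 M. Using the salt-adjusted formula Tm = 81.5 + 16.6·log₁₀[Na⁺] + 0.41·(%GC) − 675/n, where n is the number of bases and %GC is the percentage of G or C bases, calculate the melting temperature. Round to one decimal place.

Length n = 36. Scanning the sequence gives C=5, G=10, T=18, A=3.
G+C = 15, so %GC = 15/36 × 100 = 41.667%
Salt term: 16.6 × (0) = 0
GC term: 0.41 × 41.667 = 17.083; length term: −675/36 = −18.75
Tm = 81.5 + (0) + 17.083 − 18.75 = 79.833 → 79.8°C

79.8°C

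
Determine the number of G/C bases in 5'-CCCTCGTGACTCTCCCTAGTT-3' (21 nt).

12

Scanning the sequence gives A=2, T=7, G=3, C=9.
G+C = 3 + 9 = 12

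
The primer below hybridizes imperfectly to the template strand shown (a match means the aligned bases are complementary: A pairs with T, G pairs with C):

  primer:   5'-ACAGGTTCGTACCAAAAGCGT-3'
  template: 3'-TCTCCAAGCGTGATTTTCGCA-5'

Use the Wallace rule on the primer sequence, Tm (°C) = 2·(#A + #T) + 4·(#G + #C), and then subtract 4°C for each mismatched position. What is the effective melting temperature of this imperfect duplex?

Primer base counts: A=7, T=4, G=5, C=5 → A+T=11, G+C=10
Perfect-match Tm = 2(11) + 4(10) = 22 + 40 = 62°C
Mismatches (positions where the bases are not complementary): 3 (at positions 2, 10, 13)
Effective Tm = 62 − 3×4 = 62 − 12 = 50°C

50°C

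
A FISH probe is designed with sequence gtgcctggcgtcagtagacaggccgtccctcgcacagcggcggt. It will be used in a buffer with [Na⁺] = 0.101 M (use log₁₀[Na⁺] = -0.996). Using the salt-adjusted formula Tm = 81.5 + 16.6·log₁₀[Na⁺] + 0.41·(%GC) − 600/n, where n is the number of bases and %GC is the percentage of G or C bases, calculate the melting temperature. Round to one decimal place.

80.2°C

Length n = 44. Base counts: A=6, C=15, T=7, G=16
G+C = 31, so %GC = 31/44 × 100 = 70.455%
Salt term: 16.6 × (-0.996) = -16.534
GC term: 0.41 × 70.455 = 28.887; length term: −600/44 = −13.636
Tm = 81.5 + (-16.534) + 28.887 − 13.636 = 80.217 → 80.2°C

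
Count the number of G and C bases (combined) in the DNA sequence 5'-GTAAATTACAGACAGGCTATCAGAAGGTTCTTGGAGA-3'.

15

Base counts: C=5, G=10, A=13, T=9
G+C = 10 + 5 = 15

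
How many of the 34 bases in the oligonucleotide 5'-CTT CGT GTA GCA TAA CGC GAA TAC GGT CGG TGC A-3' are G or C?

Counting bases: G=10, T=8, A=8, C=8
G+C = 10 + 8 = 18

18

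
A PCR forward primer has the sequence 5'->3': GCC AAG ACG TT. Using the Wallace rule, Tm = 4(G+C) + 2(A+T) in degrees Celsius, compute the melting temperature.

34°C

C=3, A=3, T=2, G=3
A+T = 5, G+C = 6
Tm = 2×5 + 4×6 = 34°C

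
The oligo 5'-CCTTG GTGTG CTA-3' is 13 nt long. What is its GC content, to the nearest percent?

54%

G=4, C=3, T=5, A=1
G+C = 4 + 3 = 7 out of 13 bases
%GC = 7/13 × 100 = 53.85% ≈ 54%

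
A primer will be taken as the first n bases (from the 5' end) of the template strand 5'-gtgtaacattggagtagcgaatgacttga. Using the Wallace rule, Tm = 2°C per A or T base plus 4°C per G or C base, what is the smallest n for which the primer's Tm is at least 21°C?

First 7 bases: GTGTAAC → Tm = 20°C (< 21°C)
First 8 bases: GTGTAACA → Tm = 22°C (≥ 21°C)
Each additional base adds 2°C (A/T) or 4°C (G/C), so Tm is non-decreasing in n; n = 8 is the first length to reach 21°C.

n = 8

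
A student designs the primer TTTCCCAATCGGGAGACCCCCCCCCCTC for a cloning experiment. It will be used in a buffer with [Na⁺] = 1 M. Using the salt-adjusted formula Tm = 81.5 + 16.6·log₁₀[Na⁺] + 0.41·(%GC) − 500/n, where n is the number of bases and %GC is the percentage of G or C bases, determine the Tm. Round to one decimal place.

Length n = 28. Scanning the sequence gives A=4, T=5, C=15, G=4.
G+C = 19, so %GC = 19/28 × 100 = 67.857%
Salt term: 16.6 × (0) = 0
GC term: 0.41 × 67.857 = 27.821; length term: −500/28 = −17.857
Tm = 81.5 + (0) + 27.821 − 17.857 = 91.464 → 91.5°C

91.5°C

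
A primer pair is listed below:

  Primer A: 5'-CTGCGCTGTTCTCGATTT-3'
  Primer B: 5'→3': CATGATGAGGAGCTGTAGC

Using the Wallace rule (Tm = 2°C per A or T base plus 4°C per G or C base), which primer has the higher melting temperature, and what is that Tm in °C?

Primer B, 58°C

Primer A: A+T=9, G+C=9 → Tm = 2(9)+4(9) = 54°C
Primer B: A+T=9, G+C=10 → Tm = 2(9)+4(10) = 58°C
54°C vs 58°C → primer B is higher.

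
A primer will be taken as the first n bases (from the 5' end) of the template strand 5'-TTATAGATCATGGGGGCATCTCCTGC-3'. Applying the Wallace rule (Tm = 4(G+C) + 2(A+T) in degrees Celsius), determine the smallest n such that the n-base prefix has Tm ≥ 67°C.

n = 23

First 22 bases: TTATAGATCATGGGGGCATCTC → Tm = 64°C (< 67°C)
First 23 bases: TTATAGATCATGGGGGCATCTCC → Tm = 68°C (≥ 67°C)
Each additional base adds 2°C (A/T) or 4°C (G/C), so Tm is non-decreasing in n; n = 23 is the first length to reach 67°C.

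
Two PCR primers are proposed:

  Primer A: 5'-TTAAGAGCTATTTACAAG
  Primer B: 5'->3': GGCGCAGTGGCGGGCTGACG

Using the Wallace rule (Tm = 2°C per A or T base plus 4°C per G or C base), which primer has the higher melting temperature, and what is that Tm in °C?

Primer A: A+T=13, G+C=5 → Tm = 2(13)+4(5) = 46°C
Primer B: A+T=4, G+C=16 → Tm = 2(4)+4(16) = 72°C
46°C vs 72°C → primer B is higher.

Primer B, 72°C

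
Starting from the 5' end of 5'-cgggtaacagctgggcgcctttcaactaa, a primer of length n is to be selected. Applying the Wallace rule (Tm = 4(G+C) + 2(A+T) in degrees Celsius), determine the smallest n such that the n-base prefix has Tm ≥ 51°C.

First 15 bases: CGGGTAACAGCTGGG → Tm = 50°C (< 51°C)
First 16 bases: CGGGTAACAGCTGGGC → Tm = 54°C (≥ 51°C)
Each additional base adds 2°C (A/T) or 4°C (G/C), so Tm is non-decreasing in n; n = 16 is the first length to reach 51°C.

n = 16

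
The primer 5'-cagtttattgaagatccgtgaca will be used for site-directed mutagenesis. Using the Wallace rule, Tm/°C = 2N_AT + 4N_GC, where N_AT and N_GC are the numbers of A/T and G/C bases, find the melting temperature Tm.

64°C

Base counts: G=5, A=7, C=4, T=7
A+T = 14, G+C = 9
Tm = 2×14 + 4×9 = 64°C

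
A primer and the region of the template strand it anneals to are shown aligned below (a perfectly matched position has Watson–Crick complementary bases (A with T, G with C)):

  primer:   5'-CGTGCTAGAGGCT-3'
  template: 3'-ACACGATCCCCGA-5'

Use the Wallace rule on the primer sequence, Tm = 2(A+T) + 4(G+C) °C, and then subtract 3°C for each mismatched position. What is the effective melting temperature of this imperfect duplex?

Primer base counts: A=2, T=3, G=5, C=3 → A+T=5, G+C=8
Perfect-match Tm = 2(5) + 4(8) = 10 + 32 = 42°C
Mismatches (positions where the bases are not complementary): 2 (at positions 1, 9)
Effective Tm = 42 − 2×3 = 42 − 6 = 36°C

36°C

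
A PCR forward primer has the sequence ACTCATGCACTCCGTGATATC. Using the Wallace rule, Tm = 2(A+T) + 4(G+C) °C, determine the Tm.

62°C

Base counts: C=7, G=3, A=5, T=6
So N_AT = 11 and N_GC = 10.
Tm = 2×11 + 4×10 = 62°C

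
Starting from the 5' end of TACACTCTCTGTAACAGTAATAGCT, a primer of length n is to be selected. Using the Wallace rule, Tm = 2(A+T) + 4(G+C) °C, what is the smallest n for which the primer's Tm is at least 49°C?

n = 18

First 17 bases: TACACTCTCTGTAACAG → Tm = 48°C (< 49°C)
First 18 bases: TACACTCTCTGTAACAGT → Tm = 50°C (≥ 49°C)
Since every base adds ≥2°C, Tm only increases with n, so the threshold is first crossed at n = 18.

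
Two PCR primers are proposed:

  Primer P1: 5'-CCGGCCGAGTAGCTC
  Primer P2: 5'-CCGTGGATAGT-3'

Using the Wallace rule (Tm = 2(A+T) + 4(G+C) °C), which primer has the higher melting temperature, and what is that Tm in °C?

Primer P1: A+T=4, G+C=11 → Tm = 2(4)+4(11) = 52°C
Primer P2: A+T=5, G+C=6 → Tm = 2(5)+4(6) = 34°C
52°C vs 34°C → primer P1 is higher.

Primer P1, 52°C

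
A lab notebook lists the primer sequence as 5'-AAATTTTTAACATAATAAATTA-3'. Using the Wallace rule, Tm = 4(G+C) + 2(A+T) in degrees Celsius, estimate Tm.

46°C

Counting bases: A=12, C=1, G=0, T=9
So N_AT = 21 and N_GC = 1.
Tm = 4·1 + 2·21 = 4 + 42 = 46°C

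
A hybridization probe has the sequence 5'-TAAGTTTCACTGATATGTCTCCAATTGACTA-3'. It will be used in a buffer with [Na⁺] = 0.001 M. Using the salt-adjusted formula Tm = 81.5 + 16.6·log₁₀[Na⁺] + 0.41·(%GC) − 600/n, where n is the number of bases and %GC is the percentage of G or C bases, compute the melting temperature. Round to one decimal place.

Length n = 31. Scanning the sequence gives T=12, G=4, C=6, A=9.
G+C = 10, so %GC = 10/31 × 100 = 32.258%
Salt term: 16.6 × (-3) = -49.8
GC term: 0.41 × 32.258 = 13.226; length term: −600/31 = −19.355
Tm = 81.5 + (-49.8) + 13.226 − 19.355 = 25.571 → 25.6°C

25.6°C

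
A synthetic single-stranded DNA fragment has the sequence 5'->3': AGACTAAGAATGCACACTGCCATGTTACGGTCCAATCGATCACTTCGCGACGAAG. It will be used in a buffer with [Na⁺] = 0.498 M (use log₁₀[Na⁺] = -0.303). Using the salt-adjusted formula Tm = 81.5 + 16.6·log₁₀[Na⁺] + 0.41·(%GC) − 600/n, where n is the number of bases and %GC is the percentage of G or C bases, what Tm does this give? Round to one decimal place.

85.7°C

Length n = 55. Counting bases: A=17, T=11, G=12, C=15
G+C = 27, so %GC = 27/55 × 100 = 49.091%
Salt term: 16.6 × (-0.303) = -5.03
GC term: 0.41 × 49.091 = 20.127; length term: −600/55 = −10.909
Tm = 81.5 + (-5.03) + 20.127 − 10.909 = 85.688 → 85.7°C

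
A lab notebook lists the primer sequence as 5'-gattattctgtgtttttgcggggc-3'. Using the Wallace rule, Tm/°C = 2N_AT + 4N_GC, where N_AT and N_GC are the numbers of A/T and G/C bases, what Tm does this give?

70°C

Counting bases: C=3, T=11, G=8, A=2
So N_AT = 13 and N_GC = 11.
Tm = 2(13) + 4(11) = 26 + 44 = 70°C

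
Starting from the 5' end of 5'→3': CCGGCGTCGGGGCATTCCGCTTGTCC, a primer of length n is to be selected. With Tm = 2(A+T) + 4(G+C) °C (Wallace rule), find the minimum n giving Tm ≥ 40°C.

First 10 bases: CCGGCGTCGG → Tm = 38°C (< 40°C)
First 11 bases: CCGGCGTCGGG → Tm = 42°C (≥ 40°C)
Since every base adds ≥2°C, Tm only increases with n, so the threshold is first crossed at n = 11.

n = 11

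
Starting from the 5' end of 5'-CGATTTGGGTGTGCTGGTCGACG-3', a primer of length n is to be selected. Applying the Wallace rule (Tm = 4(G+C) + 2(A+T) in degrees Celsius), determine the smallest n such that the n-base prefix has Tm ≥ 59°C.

First 18 bases: CGATTTGGGTGTGCTGGT → Tm = 56°C (< 59°C)
First 19 bases: CGATTTGGGTGTGCTGGTC → Tm = 60°C (≥ 59°C)
Each additional base adds 2°C (A/T) or 4°C (G/C), so Tm is non-decreasing in n; n = 19 is the first length to reach 59°C.

n = 19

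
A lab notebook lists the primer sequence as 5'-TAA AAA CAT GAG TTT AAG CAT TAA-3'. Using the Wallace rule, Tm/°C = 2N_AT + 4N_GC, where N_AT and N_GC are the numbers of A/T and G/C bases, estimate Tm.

Base counts: A=12, C=2, G=3, T=7
So N_AT = 19 and N_GC = 5.
Tm = 4·5 + 2·19 = 20 + 38 = 58°C

58°C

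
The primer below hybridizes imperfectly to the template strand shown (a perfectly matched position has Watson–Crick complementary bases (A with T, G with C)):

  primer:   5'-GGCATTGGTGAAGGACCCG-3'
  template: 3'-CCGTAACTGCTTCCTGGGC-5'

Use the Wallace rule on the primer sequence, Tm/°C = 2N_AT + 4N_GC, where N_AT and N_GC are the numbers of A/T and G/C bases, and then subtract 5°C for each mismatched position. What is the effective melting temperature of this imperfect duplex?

52°C

Primer base counts: A=4, T=3, G=8, C=4 → A+T=7, G+C=12
Perfect-match Tm = 2(7) + 4(12) = 14 + 48 = 62°C
Mismatches (positions where the bases are not complementary): 2 (at positions 8, 9)
Effective Tm = 62 − 2×5 = 62 − 10 = 52°C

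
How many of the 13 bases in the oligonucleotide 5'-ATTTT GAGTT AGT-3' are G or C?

3

Scanning the sequence gives A=3, T=7, C=0, G=3.
G+C = 3 + 0 = 3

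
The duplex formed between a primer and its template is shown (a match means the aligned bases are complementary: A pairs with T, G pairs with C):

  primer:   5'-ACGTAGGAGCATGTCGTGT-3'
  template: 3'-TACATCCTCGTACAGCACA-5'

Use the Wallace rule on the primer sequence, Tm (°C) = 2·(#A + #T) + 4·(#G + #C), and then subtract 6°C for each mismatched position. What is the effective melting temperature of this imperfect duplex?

Primer base counts: A=4, T=5, G=7, C=3 → A+T=9, G+C=10
Perfect-match Tm = 2(9) + 4(10) = 18 + 40 = 58°C
Mismatches (positions where the bases are not complementary): 1 (at position 2)
Effective Tm = 58 − 1×6 = 58 − 6 = 52°C

52°C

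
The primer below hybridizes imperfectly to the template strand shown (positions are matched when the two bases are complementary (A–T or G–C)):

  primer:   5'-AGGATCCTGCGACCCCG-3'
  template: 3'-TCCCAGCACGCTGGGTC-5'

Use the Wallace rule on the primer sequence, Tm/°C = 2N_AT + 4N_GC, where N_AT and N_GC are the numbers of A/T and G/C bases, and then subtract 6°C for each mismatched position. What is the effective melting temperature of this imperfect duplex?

40°C

Primer base counts: A=3, T=2, G=5, C=7 → A+T=5, G+C=12
Perfect-match Tm = 2(5) + 4(12) = 10 + 48 = 58°C
Mismatches (positions where the bases are not complementary): 3 (at positions 4, 7, 16)
Effective Tm = 58 − 3×6 = 58 − 18 = 40°C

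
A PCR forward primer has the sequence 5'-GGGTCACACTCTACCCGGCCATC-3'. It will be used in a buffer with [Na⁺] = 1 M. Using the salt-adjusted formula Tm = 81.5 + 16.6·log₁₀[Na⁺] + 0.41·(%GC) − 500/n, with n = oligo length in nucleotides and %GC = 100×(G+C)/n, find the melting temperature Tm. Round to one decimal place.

86.5°C

Length n = 23. Counting bases: A=4, C=10, G=5, T=4
G+C = 15, so %GC = 15/23 × 100 = 65.217%
Salt term: 16.6 × (0) = 0
GC term: 0.41 × 65.217 = 26.739; length term: −500/23 = −21.739
Tm = 81.5 + (0) + 26.739 − 21.739 = 86.5 → 86.5°C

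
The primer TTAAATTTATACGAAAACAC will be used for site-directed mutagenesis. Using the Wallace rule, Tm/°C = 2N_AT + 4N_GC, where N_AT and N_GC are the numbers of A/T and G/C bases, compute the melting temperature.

Counting bases: C=3, A=10, T=6, G=1
AT pairs contribute 16, GC pairs contribute 4.
Tm = 2×16 + 4×4 = 48°C

48°C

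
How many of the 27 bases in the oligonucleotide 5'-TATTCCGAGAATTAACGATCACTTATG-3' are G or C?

9

Counting bases: G=4, T=9, C=5, A=9
Total G or C: 4 + 5 = 9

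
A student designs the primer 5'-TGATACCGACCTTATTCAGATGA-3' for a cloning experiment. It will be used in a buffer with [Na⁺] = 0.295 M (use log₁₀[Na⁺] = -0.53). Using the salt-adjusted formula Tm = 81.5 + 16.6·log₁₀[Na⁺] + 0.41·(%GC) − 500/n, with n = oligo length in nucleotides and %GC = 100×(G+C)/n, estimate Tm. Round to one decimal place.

Length n = 23. Scanning the sequence gives A=7, T=7, C=5, G=4.
G+C = 9, so %GC = 9/23 × 100 = 39.13%
Salt term: 16.6 × (-0.53) = -8.798
GC term: 0.41 × 39.13 = 16.043; length term: −500/23 = −21.739
Tm = 81.5 + (-8.798) + 16.043 − 21.739 = 67.006 → 67.0°C

67.0°C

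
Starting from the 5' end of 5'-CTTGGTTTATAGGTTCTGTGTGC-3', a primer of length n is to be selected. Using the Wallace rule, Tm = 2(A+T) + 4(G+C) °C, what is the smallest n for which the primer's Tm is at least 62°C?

n = 22

First 21 bases: CTTGGTTTATAGGTTCTGTGT → Tm = 58°C (< 62°C)
First 22 bases: CTTGGTTTATAGGTTCTGTGTG → Tm = 62°C (≥ 62°C)
Each additional base adds 2°C (A/T) or 4°C (G/C), so Tm is non-decreasing in n; n = 22 is the first length to reach 62°C.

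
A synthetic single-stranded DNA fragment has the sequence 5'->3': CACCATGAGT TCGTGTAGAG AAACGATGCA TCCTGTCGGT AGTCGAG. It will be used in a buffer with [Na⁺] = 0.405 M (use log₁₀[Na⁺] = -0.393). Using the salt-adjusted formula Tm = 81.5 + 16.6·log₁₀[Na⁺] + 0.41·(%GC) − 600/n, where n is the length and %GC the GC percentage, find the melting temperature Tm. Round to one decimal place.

83.1°C

Length n = 47. G=14, C=10, A=12, T=11
G+C = 24, so %GC = 24/47 × 100 = 51.064%
Salt term: 16.6 × (-0.393) = -6.524
GC term: 0.41 × 51.064 = 20.936; length term: −600/47 = −12.766
Tm = 81.5 + (-6.524) + 20.936 − 12.766 = 83.146 → 83.1°C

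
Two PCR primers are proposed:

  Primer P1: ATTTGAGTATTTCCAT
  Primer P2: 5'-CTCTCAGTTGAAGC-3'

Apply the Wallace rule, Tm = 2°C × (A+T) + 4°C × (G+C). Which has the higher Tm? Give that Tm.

Primer P2, 42°C

Primer P1: A+T=12, G+C=4 → Tm = 2(12)+4(4) = 40°C
Primer P2: A+T=7, G+C=7 → Tm = 2(7)+4(7) = 42°C
40°C vs 42°C → primer P2 is higher.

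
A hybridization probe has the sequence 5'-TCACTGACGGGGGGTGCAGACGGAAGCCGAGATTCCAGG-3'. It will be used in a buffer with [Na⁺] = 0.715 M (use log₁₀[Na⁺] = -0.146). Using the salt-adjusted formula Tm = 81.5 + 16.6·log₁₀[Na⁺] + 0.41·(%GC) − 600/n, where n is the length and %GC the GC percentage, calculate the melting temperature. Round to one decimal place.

90.0°C

Length n = 39. Base counts: T=5, A=9, C=9, G=16
G+C = 25, so %GC = 25/39 × 100 = 64.103%
Salt term: 16.6 × (-0.146) = -2.424
GC term: 0.41 × 64.103 = 26.282; length term: −600/39 = −15.385
Tm = 81.5 + (-2.424) + 26.282 − 15.385 = 89.973 → 90.0°C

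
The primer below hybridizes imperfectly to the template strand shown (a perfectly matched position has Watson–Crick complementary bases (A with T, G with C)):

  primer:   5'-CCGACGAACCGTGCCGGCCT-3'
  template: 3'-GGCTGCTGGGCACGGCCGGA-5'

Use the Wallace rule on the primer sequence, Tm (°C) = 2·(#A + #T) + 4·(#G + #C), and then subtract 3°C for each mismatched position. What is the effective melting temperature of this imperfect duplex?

67°C

Primer base counts: A=3, T=2, G=6, C=9 → A+T=5, G+C=15
Perfect-match Tm = 2(5) + 4(15) = 10 + 60 = 70°C
Mismatches (positions where the bases are not complementary): 1 (at position 8)
Effective Tm = 70 − 1×3 = 70 − 3 = 67°C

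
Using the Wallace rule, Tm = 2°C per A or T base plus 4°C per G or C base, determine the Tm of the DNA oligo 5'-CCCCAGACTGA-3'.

T=1, G=2, C=5, A=3
AT pairs contribute 4, GC pairs contribute 7.
Tm = 4·7 + 2·4 = 28 + 8 = 36°C

36°C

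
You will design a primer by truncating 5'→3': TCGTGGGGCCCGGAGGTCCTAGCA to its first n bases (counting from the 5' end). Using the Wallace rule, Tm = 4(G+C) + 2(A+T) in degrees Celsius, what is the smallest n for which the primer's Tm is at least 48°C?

n = 13

First 12 bases: TCGTGGGGCCCG → Tm = 44°C (< 48°C)
First 13 bases: TCGTGGGGCCCGG → Tm = 48°C (≥ 48°C)
Since every base adds ≥2°C, Tm only increases with n, so the threshold is first crossed at n = 13.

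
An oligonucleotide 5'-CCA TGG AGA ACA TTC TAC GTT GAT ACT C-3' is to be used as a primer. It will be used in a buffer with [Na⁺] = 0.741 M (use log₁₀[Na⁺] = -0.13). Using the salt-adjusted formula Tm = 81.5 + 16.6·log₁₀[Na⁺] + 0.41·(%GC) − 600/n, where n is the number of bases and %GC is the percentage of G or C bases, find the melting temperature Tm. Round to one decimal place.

Length n = 28. T=8, C=7, G=5, A=8
G+C = 12, so %GC = 12/28 × 100 = 42.857%
Salt term: 16.6 × (-0.13) = -2.158
GC term: 0.41 × 42.857 = 17.571; length term: −600/28 = −21.429
Tm = 81.5 + (-2.158) + 17.571 − 21.429 = 75.484 → 75.5°C

75.5°C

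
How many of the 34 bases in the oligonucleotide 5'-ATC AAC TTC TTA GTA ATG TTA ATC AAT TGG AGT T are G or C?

Base counts: T=14, A=11, C=4, G=5
G+C = 5 + 4 = 9

9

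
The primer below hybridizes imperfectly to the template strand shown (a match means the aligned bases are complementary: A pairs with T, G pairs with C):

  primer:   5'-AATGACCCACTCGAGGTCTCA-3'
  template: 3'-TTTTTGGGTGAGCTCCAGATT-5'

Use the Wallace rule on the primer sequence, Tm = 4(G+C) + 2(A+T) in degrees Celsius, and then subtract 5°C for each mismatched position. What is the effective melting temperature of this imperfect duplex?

Primer base counts: A=6, T=4, G=4, C=7 → A+T=10, G+C=11
Perfect-match Tm = 2(10) + 4(11) = 20 + 44 = 64°C
Mismatches (positions where the bases are not complementary): 3 (at positions 3, 4, 20)
Effective Tm = 64 − 3×5 = 64 − 15 = 49°C

49°C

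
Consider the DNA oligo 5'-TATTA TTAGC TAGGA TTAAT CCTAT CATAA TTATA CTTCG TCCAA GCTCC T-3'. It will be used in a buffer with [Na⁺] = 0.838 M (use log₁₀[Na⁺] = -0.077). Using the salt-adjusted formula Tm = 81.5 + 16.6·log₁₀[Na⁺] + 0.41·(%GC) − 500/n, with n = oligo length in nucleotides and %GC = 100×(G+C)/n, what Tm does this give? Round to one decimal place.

Length n = 51. Scanning the sequence gives G=5, C=11, T=20, A=15.
G+C = 16, so %GC = 16/51 × 100 = 31.373%
Salt term: 16.6 × (-0.077) = -1.278
GC term: 0.41 × 31.373 = 12.863; length term: −500/51 = −9.804
Tm = 81.5 + (-1.278) + 12.863 − 9.804 = 83.281 → 83.3°C

83.3°C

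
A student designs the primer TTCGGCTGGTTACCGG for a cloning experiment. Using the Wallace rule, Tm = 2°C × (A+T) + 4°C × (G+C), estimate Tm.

Counting bases: G=6, C=4, A=1, T=5
AT pairs contribute 6, GC pairs contribute 10.
Tm = 2×6 + 4×10 = 52°C

52°C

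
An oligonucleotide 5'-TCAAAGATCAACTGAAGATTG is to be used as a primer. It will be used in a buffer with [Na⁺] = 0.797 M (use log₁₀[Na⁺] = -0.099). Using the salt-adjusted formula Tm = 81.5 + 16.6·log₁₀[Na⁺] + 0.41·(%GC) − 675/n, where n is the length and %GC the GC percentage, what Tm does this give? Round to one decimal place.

Length n = 21. C=3, G=4, A=9, T=5
G+C = 7, so %GC = 7/21 × 100 = 33.333%
Salt term: 16.6 × (-0.099) = -1.643
GC term: 0.41 × 33.333 = 13.667; length term: −675/21 = −32.143
Tm = 81.5 + (-1.643) + 13.667 − 32.143 = 61.381 → 61.4°C

61.4°C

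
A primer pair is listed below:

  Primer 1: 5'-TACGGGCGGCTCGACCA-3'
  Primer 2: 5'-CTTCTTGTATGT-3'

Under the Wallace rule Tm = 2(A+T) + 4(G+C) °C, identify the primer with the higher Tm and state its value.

Primer 1: A+T=5, G+C=12 → Tm = 2(5)+4(12) = 58°C
Primer 2: A+T=8, G+C=4 → Tm = 2(8)+4(4) = 32°C
58°C vs 32°C → primer 1 is higher.

Primer 1, 58°C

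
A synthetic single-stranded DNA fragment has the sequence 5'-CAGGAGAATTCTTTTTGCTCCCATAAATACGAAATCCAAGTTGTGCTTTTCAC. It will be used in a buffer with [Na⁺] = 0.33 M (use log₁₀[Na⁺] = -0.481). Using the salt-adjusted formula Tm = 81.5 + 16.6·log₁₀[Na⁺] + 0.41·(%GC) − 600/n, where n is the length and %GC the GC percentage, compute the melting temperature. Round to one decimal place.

Length n = 53. Base counts: G=8, C=12, T=18, A=15
G+C = 20, so %GC = 20/53 × 100 = 37.736%
Salt term: 16.6 × (-0.481) = -7.985
GC term: 0.41 × 37.736 = 15.472; length term: −600/53 = −11.321
Tm = 81.5 + (-7.985) + 15.472 − 11.321 = 77.666 → 77.7°C

77.7°C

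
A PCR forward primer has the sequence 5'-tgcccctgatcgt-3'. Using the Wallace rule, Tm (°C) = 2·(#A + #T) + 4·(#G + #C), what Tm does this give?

42°C

Scanning the sequence gives C=5, A=1, G=3, T=4.
AT pairs contribute 5, GC pairs contribute 8.
Tm = 2(5) + 4(8) = 10 + 32 = 42°C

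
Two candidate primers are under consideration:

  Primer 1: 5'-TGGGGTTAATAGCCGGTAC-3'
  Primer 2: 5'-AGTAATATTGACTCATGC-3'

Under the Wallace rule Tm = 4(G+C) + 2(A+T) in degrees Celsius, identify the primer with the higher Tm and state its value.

Primer 1: A+T=9, G+C=10 → Tm = 2(9)+4(10) = 58°C
Primer 2: A+T=12, G+C=6 → Tm = 2(12)+4(6) = 48°C
58°C vs 48°C → primer 1 is higher.

Primer 1, 58°C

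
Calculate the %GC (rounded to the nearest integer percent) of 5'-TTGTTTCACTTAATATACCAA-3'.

A=7, G=1, T=9, C=4
G+C = 1 + 4 = 5 out of 21 bases
%GC = 5/21 × 100 = 23.81% ≈ 24%

24%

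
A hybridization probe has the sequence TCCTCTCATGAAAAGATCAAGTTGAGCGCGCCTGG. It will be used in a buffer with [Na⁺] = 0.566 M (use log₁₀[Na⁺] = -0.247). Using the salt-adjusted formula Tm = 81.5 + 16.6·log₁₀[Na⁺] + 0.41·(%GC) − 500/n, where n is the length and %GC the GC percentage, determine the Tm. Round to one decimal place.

84.2°C

Length n = 35. Counting bases: C=9, T=8, A=9, G=9
G+C = 18, so %GC = 18/35 × 100 = 51.429%
Salt term: 16.6 × (-0.247) = -4.1
GC term: 0.41 × 51.429 = 21.086; length term: −500/35 = −14.286
Tm = 81.5 + (-4.1) + 21.086 − 14.286 = 84.2 → 84.2°C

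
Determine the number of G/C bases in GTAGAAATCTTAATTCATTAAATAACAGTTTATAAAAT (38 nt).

Base counts: C=3, G=3, A=18, T=14
Total G or C: 3 + 3 = 6

6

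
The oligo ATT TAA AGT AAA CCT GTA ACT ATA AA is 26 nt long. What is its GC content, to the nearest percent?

19%

Scanning the sequence gives A=13, C=3, G=2, T=8.
G+C = 2 + 3 = 5 out of 26 bases
%GC = 5/26 × 100 = 19.23% ≈ 19%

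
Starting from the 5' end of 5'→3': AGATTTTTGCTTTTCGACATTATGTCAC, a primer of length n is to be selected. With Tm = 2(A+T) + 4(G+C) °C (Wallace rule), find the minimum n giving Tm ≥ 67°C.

First 25 bases: AGATTTTTGCTTTTCGACATTATGT → Tm = 64°C (< 67°C)
First 26 bases: AGATTTTTGCTTTTCGACATTATGTC → Tm = 68°C (≥ 67°C)
Each additional base adds 2°C (A/T) or 4°C (G/C), so Tm is non-decreasing in n; n = 26 is the first length to reach 67°C.

n = 26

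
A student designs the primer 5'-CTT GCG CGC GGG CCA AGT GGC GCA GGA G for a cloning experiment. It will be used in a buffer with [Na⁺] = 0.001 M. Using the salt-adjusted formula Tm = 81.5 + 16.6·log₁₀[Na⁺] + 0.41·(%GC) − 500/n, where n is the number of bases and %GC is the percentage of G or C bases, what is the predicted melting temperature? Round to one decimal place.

Length n = 28. Counting bases: C=8, A=4, T=3, G=13
G+C = 21, so %GC = 21/28 × 100 = 75%
Salt term: 16.6 × (-3) = -49.8
GC term: 0.41 × 75 = 30.75; length term: −500/28 = −17.857
Tm = 81.5 + (-49.8) + 30.75 − 17.857 = 44.593 → 44.6°C

44.6°C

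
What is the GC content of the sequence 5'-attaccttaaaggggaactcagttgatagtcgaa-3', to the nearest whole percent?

Base counts: G=8, T=9, C=5, A=12
G+C = 8 + 5 = 13 out of 34 bases
%GC = 13/34 × 100 = 38.24% ≈ 38%

38%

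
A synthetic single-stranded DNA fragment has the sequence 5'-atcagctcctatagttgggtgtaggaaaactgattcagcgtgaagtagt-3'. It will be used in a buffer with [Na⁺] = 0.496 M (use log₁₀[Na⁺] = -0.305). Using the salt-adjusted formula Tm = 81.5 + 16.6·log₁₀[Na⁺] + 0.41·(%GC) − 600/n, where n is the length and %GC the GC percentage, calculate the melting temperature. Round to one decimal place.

81.8°C

Length n = 49. Counting bases: G=14, T=14, A=14, C=7
G+C = 21, so %GC = 21/49 × 100 = 42.857%
Salt term: 16.6 × (-0.305) = -5.063
GC term: 0.41 × 42.857 = 17.571; length term: −600/49 = −12.245
Tm = 81.5 + (-5.063) + 17.571 − 12.245 = 81.763 → 81.8°C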